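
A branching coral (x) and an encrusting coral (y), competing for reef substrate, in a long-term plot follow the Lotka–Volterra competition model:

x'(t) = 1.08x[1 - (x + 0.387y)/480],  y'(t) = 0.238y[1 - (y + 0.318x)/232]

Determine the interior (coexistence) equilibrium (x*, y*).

Setting both brackets to zero gives the nullclines x + 0.387y = 480 and 0.318x + y = 232.
Substituting y = 232 - 0.318x into the first: x(1 - 0.387·0.318) = 480 - 0.387·232.
So x* = 390/0.877 = 445, and then y* = 232 - 0.318·445 = 90.5.

x* ≈ 445, y* ≈ 90.5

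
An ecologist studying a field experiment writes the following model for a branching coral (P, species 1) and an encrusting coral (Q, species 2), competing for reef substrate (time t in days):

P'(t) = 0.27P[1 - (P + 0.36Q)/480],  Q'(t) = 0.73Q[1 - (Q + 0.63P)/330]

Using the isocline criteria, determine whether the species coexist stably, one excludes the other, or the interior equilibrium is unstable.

stable coexistence

Compare the nullcline intercepts: K1/α12 = 480/0.36 = 1330 > K2 = 330; K2/α21 = 330/0.63 = 524 > K1 = 480.
Since both inequalities hold, each species can invade when rare, so the interior equilibrium is stable.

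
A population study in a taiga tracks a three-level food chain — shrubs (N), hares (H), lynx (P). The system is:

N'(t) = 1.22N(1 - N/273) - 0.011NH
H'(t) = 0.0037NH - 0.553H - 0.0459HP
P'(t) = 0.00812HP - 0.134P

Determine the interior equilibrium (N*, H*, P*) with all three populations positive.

N* ≈ 232, H* ≈ 16.5, P* ≈ 6.68

From dP/dt = 0: 0.00812H* = 0.134, so H* = 16.5.
From dN/dt = 0: 1.22(1 - N*/273) = 0.011·16.5, giving N* = 273·(1 - 0.149) = 232.
From dH/dt = 0: 0.0037·232 - 0.553 = 0.0459P*, so P* = 0.307/0.0459 = 6.68.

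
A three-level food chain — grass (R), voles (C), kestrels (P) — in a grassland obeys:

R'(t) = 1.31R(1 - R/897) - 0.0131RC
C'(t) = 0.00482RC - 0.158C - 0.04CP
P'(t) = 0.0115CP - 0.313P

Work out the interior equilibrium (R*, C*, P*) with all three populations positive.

R* ≈ 653, C* ≈ 27.2, P* ≈ 74.7

From dP/dt = 0: 0.0115C* = 0.313, so C* = 27.2.
From dR/dt = 0: 1.31(1 - R*/897) = 0.0131·27.2, giving R* = 897·(1 - 0.272) = 653.
From dC/dt = 0: 0.00482·653 - 0.158 = 0.04P*, so P* = 2.99/0.04 = 74.7.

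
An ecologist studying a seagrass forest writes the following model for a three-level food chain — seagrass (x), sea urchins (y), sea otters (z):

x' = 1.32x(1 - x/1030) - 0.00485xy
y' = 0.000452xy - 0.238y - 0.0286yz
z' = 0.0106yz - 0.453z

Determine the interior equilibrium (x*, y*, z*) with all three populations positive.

From dz/dt = 0: 0.0106y* = 0.453, so y* = 42.7.
From dx/dt = 0: 1.32(1 - x*/1030) = 0.00485·42.7, giving x* = 1030·(1 - 0.157) = 868.
From dy/dt = 0: 0.000452·868 - 0.238 = 0.0286z*, so z* = 0.154/0.0286 = 5.4.

x* ≈ 868, y* ≈ 42.7, z* ≈ 5.4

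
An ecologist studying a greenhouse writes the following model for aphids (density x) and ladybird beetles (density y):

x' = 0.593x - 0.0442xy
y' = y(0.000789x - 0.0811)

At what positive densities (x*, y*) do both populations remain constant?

x* ≈ 103, y* ≈ 13.4

Set dy/dt = 0 with y > 0: 0.000789x - 0.0811 = 0, so x* = 0.0811/0.000789 = 103.
Set dx/dt = 0 with x > 0: 0.593 - 0.0442y = 0, so y* = 0.593/0.0442 = 13.4.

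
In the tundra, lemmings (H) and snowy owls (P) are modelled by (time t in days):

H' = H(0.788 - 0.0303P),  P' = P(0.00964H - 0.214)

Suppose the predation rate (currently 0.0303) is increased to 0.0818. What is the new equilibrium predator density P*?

At the interior fixed point, setting dH/dt = 0 with H > 0 fixes P* = (prey growth rate)/(HP coefficient) — independent of the other coefficients.
With the change, P* = 0.788/0.0818 = 9.63; it falls from 26.

P* ≈ 9.63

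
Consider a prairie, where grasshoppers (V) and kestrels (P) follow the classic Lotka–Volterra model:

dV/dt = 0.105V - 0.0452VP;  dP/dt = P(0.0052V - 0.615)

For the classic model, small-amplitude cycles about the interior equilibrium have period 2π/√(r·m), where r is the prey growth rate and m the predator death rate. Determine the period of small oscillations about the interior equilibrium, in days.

Here r = 0.105 and m = 0.615, so r·m = 0.0646.
ω = √0.0646 = 0.254 per day, hence T = 2π/ω ≈ 24.7 days.

T ≈ 24.7 days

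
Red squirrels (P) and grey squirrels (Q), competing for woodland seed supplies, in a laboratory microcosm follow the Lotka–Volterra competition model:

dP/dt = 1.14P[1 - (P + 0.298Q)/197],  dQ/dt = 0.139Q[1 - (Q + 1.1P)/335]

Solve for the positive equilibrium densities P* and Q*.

P* ≈ 145, Q* ≈ 176

Setting both brackets to zero gives the nullclines P + 0.298Q = 197 and 1.1P + Q = 335.
Substituting Q = 335 - 1.1P into the first: P(1 - 0.298·1.1) = 197 - 0.298·335.
So P* = 97.2/0.672 = 145, and then Q* = 335 - 1.1·145 = 176.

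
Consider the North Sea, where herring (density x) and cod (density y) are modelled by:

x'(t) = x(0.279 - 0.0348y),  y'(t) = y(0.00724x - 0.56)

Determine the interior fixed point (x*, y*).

x* ≈ 77.3, y* ≈ 8.02

Set dy/dt = 0 with y > 0: 0.00724x - 0.56 = 0, so x* = 0.56/0.00724 = 77.3.
Set dx/dt = 0 with x > 0: 0.279 - 0.0348y = 0, so y* = 0.279/0.0348 = 8.02.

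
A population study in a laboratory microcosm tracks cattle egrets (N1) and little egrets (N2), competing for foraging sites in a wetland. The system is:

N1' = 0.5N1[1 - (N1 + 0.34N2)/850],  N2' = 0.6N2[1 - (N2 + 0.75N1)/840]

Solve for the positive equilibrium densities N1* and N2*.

Setting both brackets to zero gives the nullclines N1 + 0.34N2 = 850 and 0.75N1 + N2 = 840.
Substituting N2 = 840 - 0.75N1 into the first: N1(1 - 0.34·0.75) = 850 - 0.34·840.
So N1* = 564/0.745 = 758, and then N2* = 840 - 0.75·758 = 272.

N1* ≈ 758, N2* ≈ 272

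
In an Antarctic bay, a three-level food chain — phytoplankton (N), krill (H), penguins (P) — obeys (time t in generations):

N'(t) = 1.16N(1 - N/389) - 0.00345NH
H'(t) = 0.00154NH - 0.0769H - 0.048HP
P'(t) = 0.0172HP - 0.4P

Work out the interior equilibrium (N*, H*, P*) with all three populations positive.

N* ≈ 362, H* ≈ 23.3, P* ≈ 10

From dP/dt = 0: 0.0172H* = 0.4, so H* = 23.3.
From dN/dt = 0: 1.16(1 - N*/389) = 0.00345·23.3, giving N* = 389·(1 - 0.0692) = 362.
From dH/dt = 0: 0.00154·362 - 0.0769 = 0.048P*, so P* = 0.481/0.048 = 10.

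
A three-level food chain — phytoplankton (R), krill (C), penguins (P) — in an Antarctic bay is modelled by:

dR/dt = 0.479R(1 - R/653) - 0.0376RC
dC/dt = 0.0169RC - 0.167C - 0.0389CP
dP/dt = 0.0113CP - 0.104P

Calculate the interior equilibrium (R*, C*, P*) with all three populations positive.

R* ≈ 181, C* ≈ 9.2, P* ≈ 74.4

From dP/dt = 0: 0.0113C* = 0.104, so C* = 9.2.
From dR/dt = 0: 0.479(1 - R*/653) = 0.0376·9.2, giving R* = 653·(1 - 0.722) = 181.
From dC/dt = 0: 0.0169·181 - 0.167 = 0.0389P*, so P* = 2.9/0.0389 = 74.4.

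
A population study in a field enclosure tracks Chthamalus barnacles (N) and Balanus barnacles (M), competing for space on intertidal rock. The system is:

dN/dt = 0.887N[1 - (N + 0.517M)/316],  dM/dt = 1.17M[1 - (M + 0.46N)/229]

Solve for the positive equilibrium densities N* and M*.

Setting both brackets to zero gives the nullclines N + 0.517M = 316 and 0.46N + M = 229.
Substituting M = 229 - 0.46N into the first: N(1 - 0.517·0.46) = 316 - 0.517·229.
So N* = 198/0.762 = 259, and then M* = 229 - 0.46·259 = 110.

N* ≈ 259, M* ≈ 110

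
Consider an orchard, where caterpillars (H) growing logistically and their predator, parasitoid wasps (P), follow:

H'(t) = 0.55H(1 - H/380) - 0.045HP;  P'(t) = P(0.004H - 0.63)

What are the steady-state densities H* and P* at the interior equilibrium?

H* ≈ 158, P* ≈ 7.16

From dP/dt = 0 with P > 0: 0.004H* = 0.63, so H* = 158.
Substitute into dH/dt = 0: 0.55(1 - 158/380) = 0.045P*.
The bracket is 0.586, giving P* = 0.322/0.045 = 7.16.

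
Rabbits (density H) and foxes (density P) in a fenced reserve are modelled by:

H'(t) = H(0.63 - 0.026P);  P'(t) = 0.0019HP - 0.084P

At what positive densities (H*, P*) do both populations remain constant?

H* ≈ 44.2, P* ≈ 24.2

Set dP/dt = 0 with P > 0: 0.0019H - 0.084 = 0, so H* = 0.084/0.0019 = 44.2.
Set dH/dt = 0 with H > 0: 0.63 - 0.026P = 0, so P* = 0.63/0.026 = 24.2.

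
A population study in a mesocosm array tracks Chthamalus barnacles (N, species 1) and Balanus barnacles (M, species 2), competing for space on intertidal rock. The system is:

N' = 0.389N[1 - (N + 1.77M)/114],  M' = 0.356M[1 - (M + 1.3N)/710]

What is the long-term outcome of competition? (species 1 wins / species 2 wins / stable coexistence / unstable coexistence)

species 2 excludes species 1

Compare the nullcline intercepts: K1/α12 = 114/1.77 = 64.4 < K2 = 710; K2/α21 = 710/1.3 = 546 > K1 = 114.
Since the inequalities point opposite ways, species 2 can invade but species 1 cannot.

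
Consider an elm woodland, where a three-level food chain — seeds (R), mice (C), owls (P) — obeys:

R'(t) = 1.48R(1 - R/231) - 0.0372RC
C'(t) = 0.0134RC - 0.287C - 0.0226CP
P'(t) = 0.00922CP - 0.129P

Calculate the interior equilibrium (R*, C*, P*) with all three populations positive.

From dP/dt = 0: 0.00922C* = 0.129, so C* = 14.
From dR/dt = 0: 1.48(1 - R*/231) = 0.0372·14, giving R* = 231·(1 - 0.352) = 150.
From dC/dt = 0: 0.0134·150 - 0.287 = 0.0226P*, so P* = 1.72/0.0226 = 76.1.

R* ≈ 150, C* ≈ 14, P* ≈ 76.1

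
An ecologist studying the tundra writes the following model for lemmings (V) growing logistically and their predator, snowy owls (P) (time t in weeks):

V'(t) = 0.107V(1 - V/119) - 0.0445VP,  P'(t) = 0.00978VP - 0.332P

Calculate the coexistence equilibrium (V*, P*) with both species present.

From dP/dt = 0 with P > 0: 0.00978V* = 0.332, so V* = 33.9.
Substitute into dV/dt = 0: 0.107(1 - 33.9/119) = 0.0445P*.
The bracket is 0.715, giving P* = 0.0765/0.0445 = 1.72.

V* ≈ 33.9, P* ≈ 1.72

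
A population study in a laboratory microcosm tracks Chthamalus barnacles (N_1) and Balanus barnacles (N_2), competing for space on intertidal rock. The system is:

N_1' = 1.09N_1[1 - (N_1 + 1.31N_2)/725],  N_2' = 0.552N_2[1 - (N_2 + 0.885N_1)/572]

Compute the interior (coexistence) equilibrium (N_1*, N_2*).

N_1* ≈ 153, N_2* ≈ 437

Setting both brackets to zero gives the nullclines N_1 + 1.31N_2 = 725 and 0.885N_1 + N_2 = 572.
Substituting N_2 = 572 - 0.885N_1 into the first: N_1(1 - 1.31·0.885) = 725 - 1.31·572.
So N_1* = -24.3/-0.159 = 153, and then N_2* = 572 - 0.885·153 = 437.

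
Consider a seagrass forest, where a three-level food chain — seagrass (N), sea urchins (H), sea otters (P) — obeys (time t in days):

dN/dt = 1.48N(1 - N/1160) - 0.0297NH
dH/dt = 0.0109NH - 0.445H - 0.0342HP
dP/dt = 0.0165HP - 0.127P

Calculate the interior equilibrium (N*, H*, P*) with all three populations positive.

N* ≈ 981, H* ≈ 7.7, P* ≈ 300

From dP/dt = 0: 0.0165H* = 0.127, so H* = 7.7.
From dN/dt = 0: 1.48(1 - N*/1160) = 0.0297·7.7, giving N* = 1160·(1 - 0.154) = 981.
From dH/dt = 0: 0.0109·981 - 0.445 = 0.0342P*, so P* = 10.2/0.0342 = 300.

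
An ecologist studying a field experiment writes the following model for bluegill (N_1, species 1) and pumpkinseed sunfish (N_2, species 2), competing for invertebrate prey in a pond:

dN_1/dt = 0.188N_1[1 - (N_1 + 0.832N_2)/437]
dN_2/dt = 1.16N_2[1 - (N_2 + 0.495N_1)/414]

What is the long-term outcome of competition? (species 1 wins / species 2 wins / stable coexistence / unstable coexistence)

Compare the nullcline intercepts: K1/α12 = 437/0.832 = 525 > K2 = 414; K2/α21 = 414/0.495 = 836 > K1 = 437.
Since both inequalities hold, each species can invade when rare, so the interior equilibrium is stable.

stable coexistence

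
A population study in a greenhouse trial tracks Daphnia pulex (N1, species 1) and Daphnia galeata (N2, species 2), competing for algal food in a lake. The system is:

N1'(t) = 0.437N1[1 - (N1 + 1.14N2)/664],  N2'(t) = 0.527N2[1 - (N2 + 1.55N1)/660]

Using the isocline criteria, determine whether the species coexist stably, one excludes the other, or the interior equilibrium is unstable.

unstable coexistence (outcome depends on initial conditions)

Compare the nullcline intercepts: K1/α12 = 664/1.14 = 582 < K2 = 660; K2/α21 = 660/1.55 = 426 < K1 = 664.
Since both are reversed, neither can invade when rare; the interior point is a saddle.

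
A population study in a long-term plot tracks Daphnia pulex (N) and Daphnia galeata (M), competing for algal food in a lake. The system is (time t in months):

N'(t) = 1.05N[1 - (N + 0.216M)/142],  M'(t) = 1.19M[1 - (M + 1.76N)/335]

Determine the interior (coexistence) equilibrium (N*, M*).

N* ≈ 112, M* ≈ 137

Setting both brackets to zero gives the nullclines N + 0.216M = 142 and 1.76N + M = 335.
Substituting M = 335 - 1.76N into the first: N(1 - 0.216·1.76) = 142 - 0.216·335.
So N* = 69.6/0.62 = 112, and then M* = 335 - 1.76·112 = 137.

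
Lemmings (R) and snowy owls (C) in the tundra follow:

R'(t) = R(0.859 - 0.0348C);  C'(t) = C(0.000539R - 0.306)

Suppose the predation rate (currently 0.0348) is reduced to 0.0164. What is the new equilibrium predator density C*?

C* ≈ 52.4

At the interior fixed point, setting dR/dt = 0 with R > 0 fixes C* = (prey growth rate)/(RC coefficient) — independent of the other coefficients.
With the change, C* = 0.859/0.0164 = 52.4; it rises from 24.7.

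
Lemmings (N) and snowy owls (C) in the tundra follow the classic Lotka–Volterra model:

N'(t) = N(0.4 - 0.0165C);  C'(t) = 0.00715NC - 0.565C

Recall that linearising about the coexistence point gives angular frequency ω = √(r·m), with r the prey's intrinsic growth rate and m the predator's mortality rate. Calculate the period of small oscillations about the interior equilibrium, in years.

T ≈ 13.2 years

Here r = 0.4 and m = 0.565, so r·m = 0.226.
ω = √0.226 = 0.475 per year, hence T = 2π/ω ≈ 13.2 years.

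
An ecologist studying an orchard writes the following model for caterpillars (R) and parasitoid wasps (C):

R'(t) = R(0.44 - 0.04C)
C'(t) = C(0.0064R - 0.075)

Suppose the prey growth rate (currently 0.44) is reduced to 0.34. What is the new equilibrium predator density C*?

C* ≈ 8.5

At the interior fixed point, setting dR/dt = 0 with R > 0 fixes C* = (prey growth rate)/(RC coefficient) — independent of the other coefficients.
With the change, C* = 0.34/0.04 = 8.5; it falls from 11.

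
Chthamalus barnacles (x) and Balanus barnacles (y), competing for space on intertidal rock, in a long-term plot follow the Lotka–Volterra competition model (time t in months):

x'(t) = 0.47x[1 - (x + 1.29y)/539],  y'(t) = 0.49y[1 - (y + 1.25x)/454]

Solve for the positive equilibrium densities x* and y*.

Setting both brackets to zero gives the nullclines x + 1.29y = 539 and 1.25x + y = 454.
Substituting y = 454 - 1.25x into the first: x(1 - 1.29·1.25) = 539 - 1.29·454.
So x* = -46.7/-0.613 = 76.2, and then y* = 454 - 1.25·76.2 = 359.

x* ≈ 76.2, y* ≈ 359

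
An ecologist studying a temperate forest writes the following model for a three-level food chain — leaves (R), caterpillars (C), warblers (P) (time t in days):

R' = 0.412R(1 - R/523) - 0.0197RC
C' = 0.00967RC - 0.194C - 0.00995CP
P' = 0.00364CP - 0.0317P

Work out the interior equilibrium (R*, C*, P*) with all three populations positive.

From dP/dt = 0: 0.00364C* = 0.0317, so C* = 8.71.
From dR/dt = 0: 0.412(1 - R*/523) = 0.0197·8.71, giving R* = 523·(1 - 0.416) = 305.
From dC/dt = 0: 0.00967·305 - 0.194 = 0.00995P*, so P* = 2.76/0.00995 = 277.

R* ≈ 305, C* ≈ 8.71, P* ≈ 277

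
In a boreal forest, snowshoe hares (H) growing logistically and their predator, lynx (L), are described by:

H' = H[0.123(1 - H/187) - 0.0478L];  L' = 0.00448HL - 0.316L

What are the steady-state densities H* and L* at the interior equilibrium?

H* ≈ 70.5, L* ≈ 1.6

From dL/dt = 0 with L > 0: 0.00448H* = 0.316, so H* = 70.5.
Substitute into dH/dt = 0: 0.123(1 - 70.5/187) = 0.0478L*.
The bracket is 0.623, giving L* = 0.0766/0.0478 = 1.6.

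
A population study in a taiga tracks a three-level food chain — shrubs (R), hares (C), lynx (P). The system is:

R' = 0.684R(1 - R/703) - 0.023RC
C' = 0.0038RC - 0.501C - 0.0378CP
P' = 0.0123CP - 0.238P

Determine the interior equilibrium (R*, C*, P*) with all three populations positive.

R* ≈ 246, C* ≈ 19.3, P* ≈ 11.4

From dP/dt = 0: 0.0123C* = 0.238, so C* = 19.3.
From dR/dt = 0: 0.684(1 - R*/703) = 0.023·19.3, giving R* = 703·(1 - 0.651) = 246.
From dC/dt = 0: 0.0038·246 - 0.501 = 0.0378P*, so P* = 0.432/0.0378 = 11.4.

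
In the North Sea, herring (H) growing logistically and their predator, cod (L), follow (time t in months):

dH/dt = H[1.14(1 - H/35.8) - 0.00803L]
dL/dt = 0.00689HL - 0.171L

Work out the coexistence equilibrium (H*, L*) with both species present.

From dL/dt = 0 with L > 0: 0.00689H* = 0.171, so H* = 24.8.
Substitute into dH/dt = 0: 1.14(1 - 24.8/35.8) = 0.00803L*.
The bracket is 0.307, giving L* = 0.35/0.00803 = 43.5.

H* ≈ 24.8, L* ≈ 43.5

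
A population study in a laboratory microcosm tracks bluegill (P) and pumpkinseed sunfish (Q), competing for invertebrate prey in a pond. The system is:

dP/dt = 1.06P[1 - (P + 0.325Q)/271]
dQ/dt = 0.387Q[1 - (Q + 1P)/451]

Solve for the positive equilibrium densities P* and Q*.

Setting both brackets to zero gives the nullclines P + 0.325Q = 271 and 1P + Q = 451.
Substituting Q = 451 - 1P into the first: P(1 - 0.325·1) = 271 - 0.325·451.
So P* = 124/0.675 = 184, and then Q* = 451 - 1·184 = 267.

P* ≈ 184, Q* ≈ 267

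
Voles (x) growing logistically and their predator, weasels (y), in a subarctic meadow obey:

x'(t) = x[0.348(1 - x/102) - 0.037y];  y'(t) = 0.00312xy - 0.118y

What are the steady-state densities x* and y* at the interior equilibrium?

From dy/dt = 0 with y > 0: 0.00312x* = 0.118, so x* = 37.8.
Substitute into dx/dt = 0: 0.348(1 - 37.8/102) = 0.037y*.
The bracket is 0.629, giving y* = 0.219/0.037 = 5.92.

x* ≈ 37.8, y* ≈ 5.92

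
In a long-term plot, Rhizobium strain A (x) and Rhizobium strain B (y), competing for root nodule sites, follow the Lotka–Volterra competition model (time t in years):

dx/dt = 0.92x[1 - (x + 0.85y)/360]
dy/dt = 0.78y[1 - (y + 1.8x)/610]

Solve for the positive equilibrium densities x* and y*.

x* ≈ 299, y* ≈ 71.7

Setting both brackets to zero gives the nullclines x + 0.85y = 360 and 1.8x + y = 610.
Substituting y = 610 - 1.8x into the first: x(1 - 0.85·1.8) = 360 - 0.85·610.
So x* = -158/-0.53 = 299, and then y* = 610 - 1.8·299 = 71.7.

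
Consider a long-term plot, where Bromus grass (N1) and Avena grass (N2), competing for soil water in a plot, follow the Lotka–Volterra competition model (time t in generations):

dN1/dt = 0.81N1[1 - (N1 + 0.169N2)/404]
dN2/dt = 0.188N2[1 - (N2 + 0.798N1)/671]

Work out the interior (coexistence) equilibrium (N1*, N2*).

N1* ≈ 336, N2* ≈ 403

Setting both brackets to zero gives the nullclines N1 + 0.169N2 = 404 and 0.798N1 + N2 = 671.
Substituting N2 = 671 - 0.798N1 into the first: N1(1 - 0.169·0.798) = 404 - 0.169·671.
So N1* = 291/0.865 = 336, and then N2* = 671 - 0.798·336 = 403.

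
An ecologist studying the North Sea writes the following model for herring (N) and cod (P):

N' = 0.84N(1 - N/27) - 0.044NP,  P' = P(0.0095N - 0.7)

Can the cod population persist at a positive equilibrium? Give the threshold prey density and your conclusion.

Threshold N = 73.7; K < 73.7, so no, the predator goes extinct.

The predator equation gives dP/dt > 0 only when N > 0.7/0.0095 = 73.7.
Without the predator, N → K = 27. Since 27 < 73.7, the predator cannot invade.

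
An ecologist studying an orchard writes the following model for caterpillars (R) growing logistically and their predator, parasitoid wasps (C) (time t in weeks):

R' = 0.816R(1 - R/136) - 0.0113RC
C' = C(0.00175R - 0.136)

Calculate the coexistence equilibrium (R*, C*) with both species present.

From dC/dt = 0 with C > 0: 0.00175R* = 0.136, so R* = 77.7.
Substitute into dR/dt = 0: 0.816(1 - 77.7/136) = 0.0113C*.
The bracket is 0.429, giving C* = 0.35/0.0113 = 30.9.

R* ≈ 77.7, C* ≈ 30.9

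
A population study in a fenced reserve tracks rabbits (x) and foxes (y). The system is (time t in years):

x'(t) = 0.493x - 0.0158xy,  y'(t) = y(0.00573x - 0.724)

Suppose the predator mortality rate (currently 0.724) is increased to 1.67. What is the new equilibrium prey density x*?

x* ≈ 291

At the interior fixed point, setting dy/dt = 0 with y > 0 fixes x* = (predator death rate)/(xy coefficient) — independent of the other coefficients.
With the change, x* = 1.67/0.00573 = 291; it rises from 126.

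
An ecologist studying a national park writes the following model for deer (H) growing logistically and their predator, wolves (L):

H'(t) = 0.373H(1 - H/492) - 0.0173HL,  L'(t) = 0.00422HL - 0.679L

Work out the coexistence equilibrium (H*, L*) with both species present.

H* ≈ 161, L* ≈ 14.5

From dL/dt = 0 with L > 0: 0.00422H* = 0.679, so H* = 161.
Substitute into dH/dt = 0: 0.373(1 - 161/492) = 0.0173L*.
The bracket is 0.673, giving L* = 0.251/0.0173 = 14.5.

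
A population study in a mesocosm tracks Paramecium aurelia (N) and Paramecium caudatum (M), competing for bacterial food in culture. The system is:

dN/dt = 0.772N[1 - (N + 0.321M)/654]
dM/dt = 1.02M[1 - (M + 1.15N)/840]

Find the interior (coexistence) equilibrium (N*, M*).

Setting both brackets to zero gives the nullclines N + 0.321M = 654 and 1.15N + M = 840.
Substituting M = 840 - 1.15N into the first: N(1 - 0.321·1.15) = 654 - 0.321·840.
So N* = 384/0.631 = 609, and then M* = 840 - 1.15·609 = 139.

N* ≈ 609, M* ≈ 139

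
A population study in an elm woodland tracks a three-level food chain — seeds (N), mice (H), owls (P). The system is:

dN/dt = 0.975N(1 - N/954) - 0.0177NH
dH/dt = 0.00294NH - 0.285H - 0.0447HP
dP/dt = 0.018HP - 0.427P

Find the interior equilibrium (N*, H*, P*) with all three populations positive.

N* ≈ 543, H* ≈ 23.7, P* ≈ 29.3

From dP/dt = 0: 0.018H* = 0.427, so H* = 23.7.
From dN/dt = 0: 0.975(1 - N*/954) = 0.0177·23.7, giving N* = 954·(1 - 0.431) = 543.
From dH/dt = 0: 0.00294·543 - 0.285 = 0.0447P*, so P* = 1.31/0.0447 = 29.3.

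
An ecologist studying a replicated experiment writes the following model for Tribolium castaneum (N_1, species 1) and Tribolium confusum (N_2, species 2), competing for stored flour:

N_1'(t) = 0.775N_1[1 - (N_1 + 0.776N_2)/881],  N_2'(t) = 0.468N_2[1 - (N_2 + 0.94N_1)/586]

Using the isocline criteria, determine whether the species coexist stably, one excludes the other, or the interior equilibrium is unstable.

Compare the nullcline intercepts: K1/α12 = 881/0.776 = 1140 > K2 = 586; K2/α21 = 586/0.94 = 623 < K1 = 881.
Since the inequalities point opposite ways, species 1 can invade but species 2 cannot.

species 1 excludes species 2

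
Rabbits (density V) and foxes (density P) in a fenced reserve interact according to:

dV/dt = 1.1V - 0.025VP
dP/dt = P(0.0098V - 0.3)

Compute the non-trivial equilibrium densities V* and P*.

V* ≈ 30.6, P* ≈ 44

Set dP/dt = 0 with P > 0: 0.0098V - 0.3 = 0, so V* = 0.3/0.0098 = 30.6.
Set dV/dt = 0 with V > 0: 1.1 - 0.025P = 0, so P* = 1.1/0.025 = 44.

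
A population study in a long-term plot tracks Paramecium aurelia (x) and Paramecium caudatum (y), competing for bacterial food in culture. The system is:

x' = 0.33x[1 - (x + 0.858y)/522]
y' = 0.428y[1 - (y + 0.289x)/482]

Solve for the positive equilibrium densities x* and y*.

x* ≈ 144, y* ≈ 440

Setting both brackets to zero gives the nullclines x + 0.858y = 522 and 0.289x + y = 482.
Substituting y = 482 - 0.289x into the first: x(1 - 0.858·0.289) = 522 - 0.858·482.
So x* = 108/0.752 = 144, and then y* = 482 - 0.289·144 = 440.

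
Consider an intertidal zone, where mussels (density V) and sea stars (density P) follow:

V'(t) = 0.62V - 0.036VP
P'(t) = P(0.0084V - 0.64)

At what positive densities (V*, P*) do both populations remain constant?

Set dP/dt = 0 with P > 0: 0.0084V - 0.64 = 0, so V* = 0.64/0.0084 = 76.2.
Set dV/dt = 0 with V > 0: 0.62 - 0.036P = 0, so P* = 0.62/0.036 = 17.2.

V* ≈ 76.2, P* ≈ 17.2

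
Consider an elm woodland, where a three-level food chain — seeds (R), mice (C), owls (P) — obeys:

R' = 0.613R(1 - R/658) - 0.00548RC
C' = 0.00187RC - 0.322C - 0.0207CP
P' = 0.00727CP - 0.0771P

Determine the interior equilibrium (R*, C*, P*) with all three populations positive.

R* ≈ 596, C* ≈ 10.6, P* ≈ 38.3

From dP/dt = 0: 0.00727C* = 0.0771, so C* = 10.6.
From dR/dt = 0: 0.613(1 - R*/658) = 0.00548·10.6, giving R* = 658·(1 - 0.0948) = 596.
From dC/dt = 0: 0.00187·596 - 0.322 = 0.0207P*, so P* = 0.792/0.0207 = 38.3.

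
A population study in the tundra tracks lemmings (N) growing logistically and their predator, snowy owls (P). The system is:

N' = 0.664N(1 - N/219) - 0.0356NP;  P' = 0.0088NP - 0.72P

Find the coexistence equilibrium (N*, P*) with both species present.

From dP/dt = 0 with P > 0: 0.0088N* = 0.72, so N* = 81.8.
Substitute into dN/dt = 0: 0.664(1 - 81.8/219) = 0.0356P*.
The bracket is 0.626, giving P* = 0.416/0.0356 = 11.7.

N* ≈ 81.8, P* ≈ 11.7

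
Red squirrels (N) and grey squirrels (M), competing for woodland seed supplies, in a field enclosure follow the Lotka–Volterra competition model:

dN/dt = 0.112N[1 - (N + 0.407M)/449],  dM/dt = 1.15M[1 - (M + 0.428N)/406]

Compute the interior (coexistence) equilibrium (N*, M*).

N* ≈ 344, M* ≈ 259

Setting both brackets to zero gives the nullclines N + 0.407M = 449 and 0.428N + M = 406.
Substituting M = 406 - 0.428N into the first: N(1 - 0.407·0.428) = 449 - 0.407·406.
So N* = 284/0.826 = 344, and then M* = 406 - 0.428·344 = 259.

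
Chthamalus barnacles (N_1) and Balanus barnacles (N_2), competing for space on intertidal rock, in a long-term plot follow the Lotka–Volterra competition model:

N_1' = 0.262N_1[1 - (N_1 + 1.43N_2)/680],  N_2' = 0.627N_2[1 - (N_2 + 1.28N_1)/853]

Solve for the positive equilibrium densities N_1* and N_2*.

N_1* ≈ 650, N_2* ≈ 21

Setting both brackets to zero gives the nullclines N_1 + 1.43N_2 = 680 and 1.28N_1 + N_2 = 853.
Substituting N_2 = 853 - 1.28N_1 into the first: N_1(1 - 1.43·1.28) = 680 - 1.43·853.
So N_1* = -540/-0.83 = 650, and then N_2* = 853 - 1.28·650 = 21.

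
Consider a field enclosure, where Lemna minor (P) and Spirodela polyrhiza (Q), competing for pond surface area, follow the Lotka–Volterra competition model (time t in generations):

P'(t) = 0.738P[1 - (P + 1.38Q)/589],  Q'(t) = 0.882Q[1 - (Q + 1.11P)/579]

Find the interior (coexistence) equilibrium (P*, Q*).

P* ≈ 395, Q* ≈ 141

Setting both brackets to zero gives the nullclines P + 1.38Q = 589 and 1.11P + Q = 579.
Substituting Q = 579 - 1.11P into the first: P(1 - 1.38·1.11) = 589 - 1.38·579.
So P* = -210/-0.532 = 395, and then Q* = 579 - 1.11·395 = 141.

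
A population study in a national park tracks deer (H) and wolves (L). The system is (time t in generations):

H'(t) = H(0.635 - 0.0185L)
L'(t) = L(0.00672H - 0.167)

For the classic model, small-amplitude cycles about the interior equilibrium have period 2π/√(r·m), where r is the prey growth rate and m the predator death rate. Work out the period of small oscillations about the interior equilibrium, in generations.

T ≈ 19.3 generations

Here r = 0.635 and m = 0.167, so r·m = 0.106.
ω = √0.106 = 0.326 per generation, hence T = 2π/ω ≈ 19.3 generations.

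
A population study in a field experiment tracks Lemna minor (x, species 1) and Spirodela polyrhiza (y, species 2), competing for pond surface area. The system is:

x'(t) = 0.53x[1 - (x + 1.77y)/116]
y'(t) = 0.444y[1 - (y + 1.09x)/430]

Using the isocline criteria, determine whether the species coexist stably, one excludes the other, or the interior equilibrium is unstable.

species 2 excludes species 1

Compare the nullcline intercepts: K1/α12 = 116/1.77 = 65.5 < K2 = 430; K2/α21 = 430/1.09 = 394 > K1 = 116.
Since the inequalities point opposite ways, species 2 can invade but species 1 cannot.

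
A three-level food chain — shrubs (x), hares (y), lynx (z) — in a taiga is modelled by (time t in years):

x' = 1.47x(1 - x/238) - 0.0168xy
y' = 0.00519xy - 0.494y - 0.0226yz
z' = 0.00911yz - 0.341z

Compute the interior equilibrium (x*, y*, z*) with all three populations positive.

x* ≈ 136, y* ≈ 37.4, z* ≈ 9.42

From dz/dt = 0: 0.00911y* = 0.341, so y* = 37.4.
From dx/dt = 0: 1.47(1 - x*/238) = 0.0168·37.4, giving x* = 238·(1 - 0.428) = 136.
From dy/dt = 0: 0.00519·136 - 0.494 = 0.0226z*, so z* = 0.213/0.0226 = 9.42.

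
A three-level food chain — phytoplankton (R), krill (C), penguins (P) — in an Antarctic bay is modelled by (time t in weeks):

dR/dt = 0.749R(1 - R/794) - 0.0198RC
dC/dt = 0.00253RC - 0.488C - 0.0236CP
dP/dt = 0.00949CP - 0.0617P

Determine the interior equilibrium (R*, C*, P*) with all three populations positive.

R* ≈ 658, C* ≈ 6.5, P* ≈ 49.8

From dP/dt = 0: 0.00949C* = 0.0617, so C* = 6.5.
From dR/dt = 0: 0.749(1 - R*/794) = 0.0198·6.5, giving R* = 794·(1 - 0.172) = 658.
From dC/dt = 0: 0.00253·658 - 0.488 = 0.0236P*, so P* = 1.18/0.0236 = 49.8.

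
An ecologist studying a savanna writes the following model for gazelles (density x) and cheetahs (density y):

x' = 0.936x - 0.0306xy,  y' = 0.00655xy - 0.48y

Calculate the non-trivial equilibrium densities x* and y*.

x* ≈ 73.3, y* ≈ 30.6

Set dy/dt = 0 with y > 0: 0.00655x - 0.48 = 0, so x* = 0.48/0.00655 = 73.3.
Set dx/dt = 0 with x > 0: 0.936 - 0.0306y = 0, so y* = 0.936/0.0306 = 30.6.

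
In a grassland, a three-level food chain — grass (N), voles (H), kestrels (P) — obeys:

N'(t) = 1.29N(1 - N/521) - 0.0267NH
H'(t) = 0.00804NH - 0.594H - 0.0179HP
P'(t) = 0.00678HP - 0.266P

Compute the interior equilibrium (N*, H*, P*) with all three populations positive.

From dP/dt = 0: 0.00678H* = 0.266, so H* = 39.2.
From dN/dt = 0: 1.29(1 - N*/521) = 0.0267·39.2, giving N* = 521·(1 - 0.812) = 97.9.
From dH/dt = 0: 0.00804·97.9 - 0.594 = 0.0179P*, so P* = 0.193/0.0179 = 10.8.

N* ≈ 97.9, H* ≈ 39.2, P* ≈ 10.8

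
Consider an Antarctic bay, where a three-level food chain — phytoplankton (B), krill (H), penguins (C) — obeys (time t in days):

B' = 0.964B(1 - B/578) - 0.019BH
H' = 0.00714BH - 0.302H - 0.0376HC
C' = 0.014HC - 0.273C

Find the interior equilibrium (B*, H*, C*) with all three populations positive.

From dC/dt = 0: 0.014H* = 0.273, so H* = 19.5.
From dB/dt = 0: 0.964(1 - B*/578) = 0.019·19.5, giving B* = 578·(1 - 0.384) = 356.
From dH/dt = 0: 0.00714·356 - 0.302 = 0.0376C*, so C* = 2.24/0.0376 = 59.5.

B* ≈ 356, H* ≈ 19.5, C* ≈ 59.5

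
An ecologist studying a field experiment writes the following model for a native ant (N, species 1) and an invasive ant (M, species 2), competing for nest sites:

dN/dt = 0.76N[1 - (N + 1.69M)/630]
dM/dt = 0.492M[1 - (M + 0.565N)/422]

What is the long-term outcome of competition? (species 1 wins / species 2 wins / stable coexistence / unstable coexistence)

species 2 excludes species 1

Compare the nullcline intercepts: K1/α12 = 630/1.69 = 373 < K2 = 422; K2/α21 = 422/0.565 = 747 > K1 = 630.
Since the inequalities point opposite ways, species 2 can invade but species 1 cannot.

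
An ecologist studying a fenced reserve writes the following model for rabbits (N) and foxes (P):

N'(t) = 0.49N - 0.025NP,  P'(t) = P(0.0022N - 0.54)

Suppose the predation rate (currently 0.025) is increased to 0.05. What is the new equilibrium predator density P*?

P* ≈ 9.8

At the interior fixed point, setting dN/dt = 0 with N > 0 fixes P* = (prey growth rate)/(NP coefficient) — independent of the other coefficients.
With the change, P* = 0.49/0.05 = 9.8; it falls from 19.6.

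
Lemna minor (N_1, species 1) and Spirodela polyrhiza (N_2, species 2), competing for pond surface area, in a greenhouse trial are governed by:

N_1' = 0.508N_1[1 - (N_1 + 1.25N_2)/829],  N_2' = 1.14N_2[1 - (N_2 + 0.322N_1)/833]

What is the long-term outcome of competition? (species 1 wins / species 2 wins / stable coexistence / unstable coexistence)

Compare the nullcline intercepts: K1/α12 = 829/1.25 = 663 < K2 = 833; K2/α21 = 833/0.322 = 2590 > K1 = 829.
Since the inequalities point opposite ways, species 2 can invade but species 1 cannot.

species 2 excludes species 1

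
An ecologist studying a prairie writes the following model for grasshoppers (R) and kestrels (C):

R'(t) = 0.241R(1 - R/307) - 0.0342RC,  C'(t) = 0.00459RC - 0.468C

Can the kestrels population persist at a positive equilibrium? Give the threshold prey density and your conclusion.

Threshold R = 102; K > 102, so yes, the predator persists.

The predator equation gives dC/dt > 0 only when R > 0.468/0.00459 = 102.
Without the predator, R → K = 307. Since 307 > 102, the predator can invade and persist.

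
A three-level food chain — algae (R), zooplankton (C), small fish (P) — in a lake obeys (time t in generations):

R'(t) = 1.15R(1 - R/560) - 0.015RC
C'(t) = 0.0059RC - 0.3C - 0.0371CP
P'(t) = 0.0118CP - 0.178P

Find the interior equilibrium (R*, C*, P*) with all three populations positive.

From dP/dt = 0: 0.0118C* = 0.178, so C* = 15.1.
From dR/dt = 0: 1.15(1 - R*/560) = 0.015·15.1, giving R* = 560·(1 - 0.197) = 450.
From dC/dt = 0: 0.0059·450 - 0.3 = 0.0371P*, so P* = 2.35/0.0371 = 63.4.

R* ≈ 450, C* ≈ 15.1, P* ≈ 63.4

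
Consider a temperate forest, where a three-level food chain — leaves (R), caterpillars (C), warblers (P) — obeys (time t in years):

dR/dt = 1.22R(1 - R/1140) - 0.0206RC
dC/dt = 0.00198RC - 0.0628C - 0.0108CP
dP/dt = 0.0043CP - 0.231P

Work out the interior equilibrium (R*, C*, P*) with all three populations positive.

From dP/dt = 0: 0.0043C* = 0.231, so C* = 53.7.
From dR/dt = 0: 1.22(1 - R*/1140) = 0.0206·53.7, giving R* = 1140·(1 - 0.907) = 106.
From dC/dt = 0: 0.00198·106 - 0.0628 = 0.0108P*, so P* = 0.147/0.0108 = 13.6.

R* ≈ 106, C* ≈ 53.7, P* ≈ 13.6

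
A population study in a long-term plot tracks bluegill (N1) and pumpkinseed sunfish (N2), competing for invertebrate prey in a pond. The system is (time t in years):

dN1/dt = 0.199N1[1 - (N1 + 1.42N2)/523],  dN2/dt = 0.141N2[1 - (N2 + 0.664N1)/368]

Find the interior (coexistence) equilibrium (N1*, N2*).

Setting both brackets to zero gives the nullclines N1 + 1.42N2 = 523 and 0.664N1 + N2 = 368.
Substituting N2 = 368 - 0.664N1 into the first: N1(1 - 1.42·0.664) = 523 - 1.42·368.
So N1* = 0.44/0.0571 = 7.7, and then N2* = 368 - 0.664·7.7 = 363.

N1* ≈ 7.7, N2* ≈ 363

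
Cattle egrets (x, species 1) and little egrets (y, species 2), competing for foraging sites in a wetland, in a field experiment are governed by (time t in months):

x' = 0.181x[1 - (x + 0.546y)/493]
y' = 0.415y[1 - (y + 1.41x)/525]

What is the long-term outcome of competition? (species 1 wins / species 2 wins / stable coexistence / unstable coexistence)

species 1 excludes species 2

Compare the nullcline intercepts: K1/α12 = 493/0.546 = 903 > K2 = 525; K2/α21 = 525/1.41 = 372 < K1 = 493.
Since the inequalities point opposite ways, species 1 can invade but species 2 cannot.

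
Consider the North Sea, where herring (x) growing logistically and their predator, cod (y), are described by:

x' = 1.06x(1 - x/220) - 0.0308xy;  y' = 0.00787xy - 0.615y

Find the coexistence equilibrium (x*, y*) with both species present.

From dy/dt = 0 with y > 0: 0.00787x* = 0.615, so x* = 78.1.
Substitute into dx/dt = 0: 1.06(1 - 78.1/220) = 0.0308y*.
The bracket is 0.645, giving y* = 0.683/0.0308 = 22.2.

x* ≈ 78.1, y* ≈ 22.2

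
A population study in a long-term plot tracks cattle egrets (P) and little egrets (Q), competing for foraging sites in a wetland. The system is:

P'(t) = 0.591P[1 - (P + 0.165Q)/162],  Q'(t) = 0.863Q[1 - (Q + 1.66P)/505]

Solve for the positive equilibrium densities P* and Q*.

P* ≈ 108, Q* ≈ 325

Setting both brackets to zero gives the nullclines P + 0.165Q = 162 and 1.66P + Q = 505.
Substituting Q = 505 - 1.66P into the first: P(1 - 0.165·1.66) = 162 - 0.165·505.
So P* = 78.7/0.726 = 108, and then Q* = 505 - 1.66·108 = 325.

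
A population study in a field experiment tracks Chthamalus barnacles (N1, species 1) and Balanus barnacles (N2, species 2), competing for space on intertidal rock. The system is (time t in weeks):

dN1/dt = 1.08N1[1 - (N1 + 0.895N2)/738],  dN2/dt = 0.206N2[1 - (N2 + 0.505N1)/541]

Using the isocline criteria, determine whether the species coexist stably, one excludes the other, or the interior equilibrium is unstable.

Compare the nullcline intercepts: K1/α12 = 738/0.895 = 825 > K2 = 541; K2/α21 = 541/0.505 = 1070 > K1 = 738.
Since both inequalities hold, each species can invade when rare, so the interior equilibrium is stable.

stable coexistence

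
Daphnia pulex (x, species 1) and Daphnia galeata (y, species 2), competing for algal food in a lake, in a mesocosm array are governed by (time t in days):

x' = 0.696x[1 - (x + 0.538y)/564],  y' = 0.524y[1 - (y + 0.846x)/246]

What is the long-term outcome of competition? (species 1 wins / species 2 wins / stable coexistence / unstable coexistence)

species 1 excludes species 2

Compare the nullcline intercepts: K1/α12 = 564/0.538 = 1050 > K2 = 246; K2/α21 = 246/0.846 = 291 < K1 = 564.
Since the inequalities point opposite ways, species 1 can invade but species 2 cannot.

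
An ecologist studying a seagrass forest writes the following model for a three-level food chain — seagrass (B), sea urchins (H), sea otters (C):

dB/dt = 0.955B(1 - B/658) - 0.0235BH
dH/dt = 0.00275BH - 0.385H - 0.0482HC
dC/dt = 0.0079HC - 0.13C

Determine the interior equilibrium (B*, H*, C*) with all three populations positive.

From dC/dt = 0: 0.0079H* = 0.13, so H* = 16.5.
From dB/dt = 0: 0.955(1 - B*/658) = 0.0235·16.5, giving B* = 658·(1 - 0.405) = 392.
From dH/dt = 0: 0.00275·392 - 0.385 = 0.0482C*, so C* = 0.692/0.0482 = 14.4.

B* ≈ 392, H* ≈ 16.5, C* ≈ 14.4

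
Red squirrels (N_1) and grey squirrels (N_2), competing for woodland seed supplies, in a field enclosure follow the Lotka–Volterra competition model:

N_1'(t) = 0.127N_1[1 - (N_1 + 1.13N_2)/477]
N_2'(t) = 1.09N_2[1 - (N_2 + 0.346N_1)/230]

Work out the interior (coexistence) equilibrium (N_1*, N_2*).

N_1* ≈ 356, N_2* ≈ 107

Setting both brackets to zero gives the nullclines N_1 + 1.13N_2 = 477 and 0.346N_1 + N_2 = 230.
Substituting N_2 = 230 - 0.346N_1 into the first: N_1(1 - 1.13·0.346) = 477 - 1.13·230.
So N_1* = 217/0.609 = 356, and then N_2* = 230 - 0.346·356 = 107.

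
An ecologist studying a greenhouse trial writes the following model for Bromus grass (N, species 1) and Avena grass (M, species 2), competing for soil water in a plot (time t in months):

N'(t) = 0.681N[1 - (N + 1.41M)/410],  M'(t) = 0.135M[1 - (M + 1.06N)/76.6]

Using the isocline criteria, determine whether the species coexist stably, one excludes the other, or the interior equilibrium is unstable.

Compare the nullcline intercepts: K1/α12 = 410/1.41 = 291 > K2 = 76.6; K2/α21 = 76.6/1.06 = 72.3 < K1 = 410.
Since the inequalities point opposite ways, species 1 can invade but species 2 cannot.

species 1 excludes species 2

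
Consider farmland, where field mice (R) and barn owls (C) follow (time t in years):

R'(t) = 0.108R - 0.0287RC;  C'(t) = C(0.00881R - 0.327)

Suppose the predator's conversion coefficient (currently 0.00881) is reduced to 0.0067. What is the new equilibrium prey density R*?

At the interior fixed point, setting dC/dt = 0 with C > 0 fixes R* = (predator death rate)/(RC coefficient) — independent of the other coefficients.
With the change, R* = 0.327/0.0067 = 48.8; it rises from 37.1.

R* ≈ 48.8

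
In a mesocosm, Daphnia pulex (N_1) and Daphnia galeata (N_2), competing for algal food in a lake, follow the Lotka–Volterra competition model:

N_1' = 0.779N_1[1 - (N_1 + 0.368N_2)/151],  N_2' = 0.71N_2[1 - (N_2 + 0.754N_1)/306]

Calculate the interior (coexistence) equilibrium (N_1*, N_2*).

N_1* ≈ 53.1, N_2* ≈ 266

Setting both brackets to zero gives the nullclines N_1 + 0.368N_2 = 151 and 0.754N_1 + N_2 = 306.
Substituting N_2 = 306 - 0.754N_1 into the first: N_1(1 - 0.368·0.754) = 151 - 0.368·306.
So N_1* = 38.4/0.723 = 53.1, and then N_2* = 306 - 0.754·53.1 = 266.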